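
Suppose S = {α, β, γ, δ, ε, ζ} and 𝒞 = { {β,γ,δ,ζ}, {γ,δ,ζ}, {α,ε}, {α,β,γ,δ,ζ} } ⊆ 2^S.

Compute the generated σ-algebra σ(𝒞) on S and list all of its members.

σ(𝒞) (16 sets): { {}, {α}, {β}, {ε}, {α,β}, {α,ε}, {β,ε}, {α,β,ε}, {γ,δ,ζ}, {α,γ,δ,ζ}, {β,γ,δ,ζ}, {γ,δ,ε,ζ}, {α,β,γ,δ,ζ}, {α,γ,δ,ε,ζ}, {β,γ,δ,ε,ζ}, S }

Check:
Begin from { {}, {α,ε}, {γ,δ,ζ}, {β,γ,δ,ζ}, {α,β,γ,δ,ζ}, S } (that is, 𝒞 plus ∅ and S).
Step 1: 3 new —
  {ε}  = {α,β,γ,δ,ζ}ᶜ
  {α,β,ε}  = {γ,δ,ζ}ᶜ
  {α,γ,δ,ε,ζ}  = {α,ε} ∪ {γ,δ,ζ}
  |family| = 9
Step 2: 3 new —
  {β}  = {α,γ,δ,ε,ζ}ᶜ
  {γ,δ,ε,ζ}  = {ε} ∪ {γ,δ,ζ}
  {β,γ,δ,ε,ζ}  = {ε} ∪ {β,γ,δ,ζ}
  |family| = 12
Step 3: +3 →
  {α}  = {β,γ,δ,ε,ζ}ᶜ
  {α,β}  = {γ,δ,ε,ζ}ᶜ
  {β,ε}  = {β} ∪ {ε}
  |family| = 15
Step 4. New:
  {α,γ,δ,ζ}  = {β,ε}ᶜ
  |family| = 16
Step 5 adds nothing — fixpoint reached.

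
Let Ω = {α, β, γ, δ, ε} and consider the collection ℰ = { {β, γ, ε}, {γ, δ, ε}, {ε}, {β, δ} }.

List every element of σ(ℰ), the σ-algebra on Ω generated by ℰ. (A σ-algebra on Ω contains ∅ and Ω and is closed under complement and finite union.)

Start: ℰ ∪ {∅, Ω} = { {}, {ε}, {β, δ}, {β, γ, ε}, {γ, δ, ε}, Ω }.
Iteration 1 adds 6:
  {α, β}  = complement {γ, δ, ε}
  {α, δ}  = complement {β, γ, ε}
  {α, γ, ε}  = complement {β, δ}
  {β, δ, ε}  = {β, δ} ∪ {ε}
  {α, β, γ, δ}  = complement {ε}
  {β, γ, δ, ε}  = {γ, δ, ε} ∪ {β, γ, ε}
Iteration 2: 8 new —
  {α}  = complement {β, γ, δ, ε}
  {α, γ}  = complement {β, δ, ε}
  {α, β, δ}  = {α, β} ∪ {α, δ}
  {α, β, ε}  = {α, β} ∪ {ε}
  {α, δ, ε}  = {ε} ∪ {α, δ}
  {α, β, γ, ε}  = {α, β} ∪ {α, γ, ε}
  {α, β, δ, ε}  = {α, β} ∪ {β, δ, ε}
  {α, γ, δ, ε}  = {γ, δ, ε} ∪ {α, γ, ε}
Iteration 3 adds 9:
  {β}  = complement {α, γ, δ, ε}
  {γ}  = complement {α, β, δ, ε}
  {δ}  = complement {α, β, γ, ε}
  {α, ε}  = {ε} ∪ {α}
  {β, γ}  = complement {α, δ, ε}
  {γ, δ}  = complement {α, β, ε}
  {γ, ε}  = complement {α, β, δ}
  {α, β, γ}  = {α, γ} ∪ {α, β}
  {α, γ, δ}  = {α, δ} ∪ {α, γ}
Iteration 4. New:
  {β, ε}  = complement {α, γ, δ}
  {δ, ε}  = complement {α, β, γ}
  {β, γ, δ}  = complement {α, ε}
Iteration 5: already closed under ᶜ and ∪.

|σ(ℰ)| = 32.  σ(ℰ) = { {}, {α}, {β}, {γ}, {δ}, {ε}, {α, β}, {α, γ}, {α, δ}, {α, ε}, {β, γ}, {β, δ}, {β, ε}, {γ, δ}, {γ, ε}, {δ, ε}, {α, β, γ}, {α, β, δ}, {α, β, ε}, {α, γ, δ}, {α, γ, ε}, {α, δ, ε}, {β, γ, δ}, {β, γ, ε}, {β, δ, ε}, {γ, δ, ε}, {α, β, γ, δ}, {α, β, γ, ε}, {α, β, δ, ε}, {α, γ, δ, ε}, {β, γ, δ, ε}, Ω }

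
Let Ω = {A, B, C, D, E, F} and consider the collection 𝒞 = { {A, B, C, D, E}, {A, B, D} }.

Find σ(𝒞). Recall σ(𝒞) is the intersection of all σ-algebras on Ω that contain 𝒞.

Start: 𝒞 ∪ {∅, Ω} = { ∅, {A, B, D}, {A, B, C, D, E}, Ω }.
Iteration 1 adds 2:
  {F}  = ᶜ of {A, B, C, D, E}
  {C, E, F}  = ᶜ of {A, B, D}
  |family| = 6
Iteration 2: 1 new —
  {A, B, D, F}  = {A, B, D} ∪ {F}
  |family| = 7
Iteration 3 adds 1:
  {C, E}  = ᶜ of {A, B, D, F}
  |family| = 8
Iteration 4: closed — nothing new.

Therefore σ(𝒞) = { ∅, {F}, {C, E}, {A, B, D}, {C, E, F}, {A, B, D, F}, {A, B, C, D, E}, Ω } (|σ(𝒞)| = 8).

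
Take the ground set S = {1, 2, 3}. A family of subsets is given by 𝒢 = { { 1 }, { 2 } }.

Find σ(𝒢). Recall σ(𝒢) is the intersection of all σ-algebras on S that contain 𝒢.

Initial family (4 sets): { ∅, { 1 }, { 2 }, S }.
Round 1. New:
  { 1, 2 }  = { 1 } ∪ { 2 }
  { 1, 3 }  = { 2 }ᶜ
  { 2, 3 }  = { 1 }ᶜ
Round 2: +1 →
  { 3 }  = { 1, 2 }ᶜ
Round 3 adds nothing — fixpoint reached.

Hence σ(𝒢) has 8 members: { ∅, { 1 }, { 2 }, { 3 }, { 1, 2 }, { 1, 3 }, { 2, 3 }, S }.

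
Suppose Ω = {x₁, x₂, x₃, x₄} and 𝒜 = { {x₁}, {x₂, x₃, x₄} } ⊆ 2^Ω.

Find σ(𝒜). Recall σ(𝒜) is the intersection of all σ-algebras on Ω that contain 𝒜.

|σ(𝒜)| = 4.  σ(𝒜) = { {}, {x₁}, {x₂, x₃, x₄}, Ω }

Working:
Take S₀ = 𝒜 ∪ {∅, Ω} = { {}, {x₁}, {x₂, x₃, x₄}, Ω }.
Step 1: no new sets; the family is a σ-algebra.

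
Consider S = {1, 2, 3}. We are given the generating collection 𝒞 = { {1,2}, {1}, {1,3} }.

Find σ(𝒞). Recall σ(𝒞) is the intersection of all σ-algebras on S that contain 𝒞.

|σ(𝒞)| = 8.  σ(𝒞) = { {}, {1}, {2}, {3}, {1,2}, {1,3}, {2,3}, S }

Working:
Take S₀ = 𝒞 ∪ {∅, S} = { {}, {1}, {1,2}, {1,3}, S }.
Round 1 adds 3:
  {2}  = complement {1,3}
  {3}  = complement {1,2}
  {2,3}  = complement {1}
  |family| = 8
Round 2 adds nothing — fixpoint reached.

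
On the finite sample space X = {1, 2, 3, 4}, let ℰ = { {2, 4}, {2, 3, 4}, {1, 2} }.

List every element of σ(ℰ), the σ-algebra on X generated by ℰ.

Seed the family with ℰ together with ∅ and X: { ∅, {1, 2}, {2, 4}, {2, 3, 4}, X }.
Pass 1 adds 4:
  {1}  = complement {2, 3, 4}
  {1, 3}  = complement {2, 4}
  {3, 4}  = complement {1, 2}
  {1, 2, 4}  = {1, 2} ∪ {2, 4}
  |family| = 9
Pass 2 adds 3:
  {3}  = complement {1, 2, 4}
  {1, 2, 3}  = {1, 2} ∪ {1, 3}
  {1, 3, 4}  = {3, 4} ∪ {1, 3}
  |family| = 12
Pass 3 (2 new):
  {2}  = complement {1, 3, 4}
  {4}  = complement {1, 2, 3}
  |family| = 14
Pass 4 (2 new):
  {1, 4}  = {4} ∪ {1}
  {2, 3}  = {3} ∪ {2}
  |family| = 16
Pass 5: stable.

Hence σ(ℰ) has 16 members: { ∅, {1}, {2}, {3}, {4}, {1, 2}, {1, 3}, {1, 4}, {2, 3}, {2, 4}, {3, 4}, {1, 2, 3}, {1, 2, 4}, {1, 3, 4}, {2, 3, 4}, X }.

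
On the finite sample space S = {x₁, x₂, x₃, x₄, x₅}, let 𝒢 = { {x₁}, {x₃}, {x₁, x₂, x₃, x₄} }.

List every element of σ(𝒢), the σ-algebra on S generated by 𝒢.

Answer: σ(𝒢) = { {}, {x₁}, {x₃}, {x₅}, {x₁, x₃}, {x₁, x₅}, {x₂, x₄}, {x₃, x₅}, {x₁, x₂, x₄}, {x₁, x₃, x₅}, {x₂, x₃, x₄}, {x₂, x₄, x₅}, {x₁, x₂, x₃, x₄}, {x₁, x₂, x₄, x₅}, {x₂, x₃, x₄, x₅}, S }

Derivation:
Begin from { {}, {x₁}, {x₃}, {x₁, x₂, x₃, x₄}, S } (that is, 𝒢 plus ∅ and S).
Iteration 1 adds 4:
  {x₅}  = {x₁, x₂, x₃, x₄}ᶜ
  {x₁, x₃}  = {x₃} ∪ {x₁}
  {x₁, x₂, x₄, x₅}  = {x₃}ᶜ
  {x₂, x₃, x₄, x₅}  = {x₁}ᶜ
  |family| = 9
Iteration 2. New:
  {x₁, x₅}  = {x₅} ∪ {x₁}
  {x₃, x₅}  = {x₅} ∪ {x₃}
  {x₁, x₃, x₅}  = {x₅} ∪ {x₁, x₃}
  {x₂, x₄, x₅}  = {x₁, x₃}ᶜ
  |family| = 13
Iteration 3. New:
  {x₂, x₄}  = {x₁, x₃, x₅}ᶜ
  {x₁, x₂, x₄}  = {x₃, x₅}ᶜ
  {x₂, x₃, x₄}  = {x₁, x₅}ᶜ
  |family| = 16
Iteration 4 adds nothing — fixpoint reached.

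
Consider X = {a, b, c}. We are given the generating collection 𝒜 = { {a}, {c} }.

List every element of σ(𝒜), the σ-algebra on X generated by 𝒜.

Initial family (4 sets): { {}, {a}, {c}, X }.
Pass 1. New:
  {a, b}  = X∖{c}
  {a, c}  = {c} ∪ {a}
  {b, c}  = X∖{a}
  |family| = 7
Pass 2 adds 1:
  {b}  = X∖{a, c}
  |family| = 8
Pass 3: already closed under ᶜ and ∪.

Therefore σ(𝒜) = { {}, {a}, {b}, {c}, {a, b}, {a, c}, {b, c}, X } (|σ(𝒜)| = 8).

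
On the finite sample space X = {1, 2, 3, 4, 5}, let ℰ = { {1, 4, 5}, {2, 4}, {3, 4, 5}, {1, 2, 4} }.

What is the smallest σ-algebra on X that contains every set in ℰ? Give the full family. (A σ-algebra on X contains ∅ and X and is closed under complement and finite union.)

Answer: σ(ℰ) = { ∅, {1}, {2}, {3}, {4}, {5}, {1, 2}, {1, 3}, {1, 4}, {1, 5}, {2, 3}, {2, 4}, {2, 5}, {3, 4}, {3, 5}, {4, 5}, {1, 2, 3}, {1, 2, 4}, {1, 2, 5}, {1, 3, 4}, {1, 3, 5}, {1, 4, 5}, {2, 3, 4}, {2, 3, 5}, {2, 4, 5}, {3, 4, 5}, {1, 2, 3, 4}, {1, 2, 3, 5}, {1, 2, 4, 5}, {1, 3, 4, 5}, {2, 3, 4, 5}, X }

Check:
Start: ℰ ∪ {∅, X} = { ∅, {2, 4}, {1, 2, 4}, {1, 4, 5}, {3, 4, 5}, X }.
Round 1 (7 new):
  {1, 2}  = {3, 4, 5}ᶜ
  {2, 3}  = {1, 4, 5}ᶜ
  {3, 5}  = {1, 2, 4}ᶜ
  {1, 3, 5}  = {2, 4}ᶜ
  {1, 2, 4, 5}  = {1, 4, 5} ∪ {1, 2, 4}
  {1, 3, 4, 5}  = {1, 4, 5} ∪ {3, 4, 5}
  {2, 3, 4, 5}  = {3, 4, 5} ∪ {2, 4}
  [13 total]
Round 2: +8 →
  {1}  = {2, 3, 4, 5}ᶜ
  {2}  = {1, 3, 4, 5}ᶜ
  {3}  = {1, 2, 4, 5}ᶜ
  {1, 2, 3}  = {1, 2} ∪ {2, 3}
  {2, 3, 4}  = {2, 3} ∪ {2, 4}
  {2, 3, 5}  = {2, 3} ∪ {3, 5}
  {1, 2, 3, 4}  = {1, 2, 4} ∪ {2, 3}
  {1, 2, 3, 5}  = {1, 2} ∪ {1, 3, 5}
  [21 total]
Round 3: 6 new —
  {4}  = {1, 2, 3, 5}ᶜ
  {5}  = {1, 2, 3, 4}ᶜ
  {1, 3}  = {3} ∪ {1}
  {1, 4}  = {2, 3, 5}ᶜ
  {1, 5}  = {2, 3, 4}ᶜ
  {4, 5}  = {1, 2, 3}ᶜ
  [27 total]
Round 4. New:
  {2, 5}  = {2} ∪ {5}
  {3, 4}  = {3} ∪ {4}
  {1, 2, 5}  = {1, 2} ∪ {5}
  {1, 3, 4}  = {3} ∪ {1, 4}
  {2, 4, 5}  = {1, 3}ᶜ
  [32 total]
Round 5: stable.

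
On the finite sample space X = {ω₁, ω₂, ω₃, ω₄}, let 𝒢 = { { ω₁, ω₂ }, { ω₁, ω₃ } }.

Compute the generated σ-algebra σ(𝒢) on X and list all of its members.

Answer: σ(𝒢) = { ∅, { ω₁ }, { ω₂ }, { ω₃ }, { ω₄ }, { ω₁, ω₂ }, { ω₁, ω₃ }, { ω₁, ω₄ }, { ω₂, ω₃ }, { ω₂, ω₄ }, { ω₃, ω₄ }, { ω₁, ω₂, ω₃ }, { ω₁, ω₂, ω₄ }, { ω₁, ω₃, ω₄ }, { ω₂, ω₃, ω₄ }, X }

Working:
Start: 𝒢 ∪ {∅, X} = { ∅, { ω₁, ω₂ }, { ω₁, ω₃ }, X }.
Round 1 adds 3:
  { ω₂, ω₄ }  = X∖{ ω₁, ω₃ }
  { ω₃, ω₄ }  = X∖{ ω₁, ω₂ }
  { ω₁, ω₂, ω₃ }  = { ω₁, ω₂ } ∪ { ω₁, ω₃ }
  [7 total]
Round 2: 4 new —
  { ω₄ }  = X∖{ ω₁, ω₂, ω₃ }
  { ω₁, ω₂, ω₄ }  = { ω₁, ω₂ } ∪ { ω₂, ω₄ }
  { ω₁, ω₃, ω₄ }  = { ω₃, ω₄ } ∪ { ω₁, ω₃ }
  { ω₂, ω₃, ω₄ }  = { ω₃, ω₄ } ∪ { ω₂, ω₄ }
  [11 total]
Round 3 (3 new):
  { ω₁ }  = X∖{ ω₂, ω₃, ω₄ }
  { ω₂ }  = X∖{ ω₁, ω₃, ω₄ }
  { ω₃ }  = X∖{ ω₁, ω₂, ω₄ }
  [14 total]
Round 4 (2 new):
  { ω₁, ω₄ }  = { ω₄ } ∪ { ω₁ }
  { ω₂, ω₃ }  = { ω₃ } ∪ { ω₂ }
  [16 total]
Round 5: no new sets; the family is a σ-algebra.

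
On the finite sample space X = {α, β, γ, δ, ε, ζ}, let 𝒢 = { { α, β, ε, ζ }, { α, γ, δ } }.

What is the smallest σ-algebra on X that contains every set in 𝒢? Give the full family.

σ(𝒢) (8 sets): { {}, { α }, { γ, δ }, { α, γ, δ }, { β, ε, ζ }, { α, β, ε, ζ }, { β, γ, δ, ε, ζ }, X }

Working:
Initial family (4 sets): { {}, { α, γ, δ }, { α, β, ε, ζ }, X }.
Pass 1 adds 2:
  { γ, δ }  = { α, β, ε, ζ }ᶜ
  { β, ε, ζ }  = { α, γ, δ }ᶜ
  (now 6)
Pass 2 adds 1:
  { β, γ, δ, ε, ζ }  = { γ, δ } ∪ { β, ε, ζ }
  (now 7)
Pass 3: 1 new —
  { α }  = { β, γ, δ, ε, ζ }ᶜ
  (now 8)
Pass 4: closed — nothing new.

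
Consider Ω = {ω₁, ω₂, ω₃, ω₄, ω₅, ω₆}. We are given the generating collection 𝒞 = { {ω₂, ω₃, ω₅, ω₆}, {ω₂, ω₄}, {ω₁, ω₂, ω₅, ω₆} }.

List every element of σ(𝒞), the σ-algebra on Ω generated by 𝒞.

Take S₀ = 𝒞 ∪ {∅, Ω} = { {}, {ω₂, ω₄}, {ω₁, ω₂, ω₅, ω₆}, {ω₂, ω₃, ω₅, ω₆}, Ω }.
Iteration 1 (6 new):
  {ω₁, ω₄}  = ᶜ of {ω₂, ω₃, ω₅, ω₆}
  {ω₃, ω₄}  = ᶜ of {ω₁, ω₂, ω₅, ω₆}
  {ω₁, ω₃, ω₅, ω₆}  = ᶜ of {ω₂, ω₄}
  {ω₁, ω₂, ω₃, ω₅, ω₆}  = {ω₂, ω₃, ω₅, ω₆} ∪ {ω₁, ω₂, ω₅, ω₆}
  {ω₁, ω₂, ω₄, ω₅, ω₆}  = {ω₂, ω₄} ∪ {ω₁, ω₂, ω₅, ω₆}
  {ω₂, ω₃, ω₄, ω₅, ω₆}  = {ω₂, ω₄} ∪ {ω₂, ω₃, ω₅, ω₆}
Iteration 2: 7 new —
  {ω₁}  = ᶜ of {ω₂, ω₃, ω₄, ω₅, ω₆}
  {ω₃}  = ᶜ of {ω₁, ω₂, ω₄, ω₅, ω₆}
  {ω₄}  = ᶜ of {ω₁, ω₂, ω₃, ω₅, ω₆}
  {ω₁, ω₂, ω₄}  = {ω₁, ω₄} ∪ {ω₂, ω₄}
  {ω₁, ω₃, ω₄}  = {ω₃, ω₄} ∪ {ω₁, ω₄}
  {ω₂, ω₃, ω₄}  = {ω₃, ω₄} ∪ {ω₂, ω₄}
  {ω₁, ω₃, ω₄, ω₅, ω₆}  = {ω₁, ω₃, ω₅, ω₆} ∪ {ω₃, ω₄}
Iteration 3: +6 →
  {ω₂}  = ᶜ of {ω₁, ω₃, ω₄, ω₅, ω₆}
  {ω₁, ω₃}  = {ω₃} ∪ {ω₁}
  {ω₁, ω₅, ω₆}  = ᶜ of {ω₂, ω₃, ω₄}
  {ω₂, ω₅, ω₆}  = ᶜ of {ω₁, ω₃, ω₄}
  {ω₃, ω₅, ω₆}  = ᶜ of {ω₁, ω₂, ω₄}
  {ω₁, ω₂, ω₃, ω₄}  = {ω₃} ∪ {ω₁, ω₂, ω₄}
Iteration 4: +7 →
  {ω₁, ω₂}  = {ω₂} ∪ {ω₁}
  {ω₂, ω₃}  = {ω₂} ∪ {ω₃}
  {ω₅, ω₆}  = ᶜ of {ω₁, ω₂, ω₃, ω₄}
  {ω₁, ω₂, ω₃}  = {ω₂} ∪ {ω₁, ω₃}
  {ω₁, ω₄, ω₅, ω₆}  = {ω₁, ω₄} ∪ {ω₁, ω₅, ω₆}
  {ω₂, ω₄, ω₅, ω₆}  = ᶜ of {ω₁, ω₃}
  {ω₃, ω₄, ω₅, ω₆}  = {ω₃, ω₄} ∪ {ω₃, ω₅, ω₆}
Iteration 5. New:
  {ω₄, ω₅, ω₆}  = ᶜ of {ω₁, ω₂, ω₃}
Iteration 6: already closed under ᶜ and ∪.

Hence σ(𝒞) has 32 members: { {}, {ω₁}, {ω₂}, {ω₃}, {ω₄}, {ω₁, ω₂}, {ω₁, ω₃}, {ω₁, ω₄}, {ω₂, ω₃}, {ω₂, ω₄}, {ω₃, ω₄}, {ω₅, ω₆}, {ω₁, ω₂, ω₃}, {ω₁, ω₂, ω₄}, {ω₁, ω₃, ω₄}, {ω₁, ω₅, ω₆}, {ω₂, ω₃, ω₄}, {ω₂, ω₅, ω₆}, {ω₃, ω₅, ω₆}, {ω₄, ω₅, ω₆}, {ω₁, ω₂, ω₃, ω₄}, {ω₁, ω₂, ω₅, ω₆}, {ω₁, ω₃, ω₅, ω₆}, {ω₁, ω₄, ω₅, ω₆}, {ω₂, ω₃, ω₅, ω₆}, {ω₂, ω₄, ω₅, ω₆}, {ω₃, ω₄, ω₅, ω₆}, {ω₁, ω₂, ω₃, ω₅, ω₆}, {ω₁, ω₂, ω₄, ω₅, ω₆}, {ω₁, ω₃, ω₄, ω₅, ω₆}, {ω₂, ω₃, ω₄, ω₅, ω₆}, Ω }.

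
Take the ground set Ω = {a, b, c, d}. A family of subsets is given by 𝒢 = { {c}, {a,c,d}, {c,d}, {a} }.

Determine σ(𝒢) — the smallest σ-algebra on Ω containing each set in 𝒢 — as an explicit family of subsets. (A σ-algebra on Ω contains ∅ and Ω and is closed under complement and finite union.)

σ(𝒢) (16 sets): { {}, {a}, {b}, {c}, {d}, {a,b}, {a,c}, {a,d}, {b,c}, {b,d}, {c,d}, {a,b,c}, {a,b,d}, {a,c,d}, {b,c,d}, Ω }

Working:
Start: 𝒢 ∪ {∅, Ω} = { {}, {a}, {c}, {c,d}, {a,c,d}, Ω }.
Round 1 (5 new):
  {b}  = {a,c,d}ᶜ
  {a,b}  = {c,d}ᶜ
  {a,c}  = {c} ∪ {a}
  {a,b,d}  = {c}ᶜ
  {b,c,d}  = {a}ᶜ
  [11 total]
Round 2: 3 new —
  {b,c}  = {b} ∪ {c}
  {b,d}  = {a,c}ᶜ
  {a,b,c}  = {a,b} ∪ {c}
  [14 total]
Round 3 adds 2:
  {d}  = {a,b,c}ᶜ
  {a,d}  = {b,c}ᶜ
  [16 total]
Round 4 adds nothing — fixpoint reached.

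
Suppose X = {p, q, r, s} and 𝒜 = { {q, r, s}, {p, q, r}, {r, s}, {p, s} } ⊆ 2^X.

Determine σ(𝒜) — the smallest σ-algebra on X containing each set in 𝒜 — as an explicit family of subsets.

Start: 𝒜 ∪ {∅, X} = { {}, {p, s}, {r, s}, {p, q, r}, {q, r, s}, X }.
Pass 1. New:
  {p}  = complement {q, r, s}
  {s}  = complement {p, q, r}
  {p, q}  = complement {r, s}
  {q, r}  = complement {p, s}
  {p, r, s}  = {r, s} ∪ {p, s}
  |family| = 11
Pass 2. New:
  {q}  = complement {p, r, s}
  {p, q, s}  = {p, q} ∪ {p, s}
  |family| = 13
Pass 3: +2 →
  {r}  = complement {p, q, s}
  {q, s}  = {s} ∪ {q}
  |family| = 15
Pass 4 (1 new):
  {p, r}  = complement {q, s}
  |family| = 16
Pass 5: closed — nothing new.

|σ(𝒜)| = 16.  σ(𝒜) = { {}, {p}, {q}, {r}, {s}, {p, q}, {p, r}, {p, s}, {q, r}, {q, s}, {r, s}, {p, q, r}, {p, q, s}, {p, r, s}, {q, r, s}, X }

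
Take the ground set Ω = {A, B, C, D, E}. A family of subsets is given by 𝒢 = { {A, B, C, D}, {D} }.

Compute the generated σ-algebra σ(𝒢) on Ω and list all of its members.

Answer: σ(𝒢) = { {}, {D}, {E}, {D, E}, {A, B, C}, {A, B, C, D}, {A, B, C, E}, Ω }

Check:
Initial family (4 sets): { {}, {D}, {A, B, C, D}, Ω }.
Step 1 adds 2:
  {E}  = Ω∖{A, B, C, D}
  {A, B, C, E}  = Ω∖{D}
  — 6 sets.
Step 2: +1 →
  {D, E}  = {D} ∪ {E}
  — 7 sets.
Step 3: +1 →
  {A, B, C}  = Ω∖{D, E}
  — 8 sets.
Step 4: stable.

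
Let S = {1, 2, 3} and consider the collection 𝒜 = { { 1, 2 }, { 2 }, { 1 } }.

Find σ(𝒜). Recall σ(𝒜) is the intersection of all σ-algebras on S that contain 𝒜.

Start: 𝒜 ∪ {∅, S} = { {}, { 1 }, { 2 }, { 1, 2 }, S }.
Pass 1: 3 new —
  { 3 }  = { 1, 2 }ᶜ
  { 1, 3 }  = { 2 }ᶜ
  { 2, 3 }  = { 1 }ᶜ
Pass 2: no new sets; the family is a σ-algebra.

σ(𝒜) = { {}, { 1 }, { 2 }, { 3 }, { 1, 2 }, { 1, 3 }, { 2, 3 }, S }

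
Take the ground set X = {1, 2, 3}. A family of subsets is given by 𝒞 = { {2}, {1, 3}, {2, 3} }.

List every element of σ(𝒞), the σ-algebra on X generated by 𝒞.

Answer: σ(𝒞) = { ∅, {1}, {2}, {3}, {1, 2}, {1, 3}, {2, 3}, X }

Working:
Initial family (5 sets): { ∅, {2}, {1, 3}, {2, 3}, X }.
Step 1 adds 1:
  {1}  = ᶜ of {2, 3}
  (now 6)
Step 2: +1 →
  {1, 2}  = {2} ∪ {1}
  (now 7)
Step 3 adds 1:
  {3}  = ᶜ of {1, 2}
  (now 8)
Step 4 adds nothing — fixpoint reached.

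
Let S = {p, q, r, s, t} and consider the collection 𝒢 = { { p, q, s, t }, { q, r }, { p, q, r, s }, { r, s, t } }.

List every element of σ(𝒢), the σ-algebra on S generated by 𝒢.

Seed the family with 𝒢 together with ∅ and S: { {  }, { q, r }, { r, s, t }, { p, q, r, s }, { p, q, s, t }, S }.
Step 1: 5 new —
  { r }  = { p, q, s, t }ᶜ
  { t }  = { p, q, r, s }ᶜ
  { p, q }  = { r, s, t }ᶜ
  { p, s, t }  = { q, r }ᶜ
  { q, r, s, t }  = { r, s, t } ∪ { q, r }
Step 2: +6 →
  { p }  = { q, r, s, t }ᶜ
  { r, t }  = { t } ∪ { r }
  { p, q, r }  = { p, q } ∪ { r }
  { p, q, t }  = { p, q } ∪ { t }
  { q, r, t }  = { t } ∪ { q, r }
  { p, r, s, t }  = { p, s, t } ∪ { r, s, t }
Step 3. New:
  { q }  = { p, r, s, t }ᶜ
  { p, r }  = { r } ∪ { p }
  { p, s }  = { q, r, t }ᶜ
  { p, t }  = { t } ∪ { p }
  { r, s }  = { p, q, t }ᶜ
  { s, t }  = { p, q, r }ᶜ
  { p, q, s }  = { r, t }ᶜ
  { p, r, t }  = { r, t } ∪ { p }
  { p, q, r, t }  = { r } ∪ { p, q, t }
Step 4. New:
  { s }  = { p, q, r, t }ᶜ
  { q, s }  = { p, r, t }ᶜ
  { q, t }  = { q } ∪ { t }
  { p, r, s }  = { r, s } ∪ { p, s }
  { q, r, s }  = { p, t }ᶜ
  { q, s, t }  = { p, r }ᶜ
Step 5: closed — nothing new.

Therefore σ(𝒢) = { {  }, { p }, { q }, { r }, { s }, { t }, { p, q }, { p, r }, { p, s }, { p, t }, { q, r }, { q, s }, { q, t }, { r, s }, { r, t }, { s, t }, { p, q, r }, { p, q, s }, { p, q, t }, { p, r, s }, { p, r, t }, { p, s, t }, { q, r, s }, { q, r, t }, { q, s, t }, { r, s, t }, { p, q, r, s }, { p, q, r, t }, { p, q, s, t }, { p, r, s, t }, { q, r, s, t }, S } (|σ(𝒢)| = 32).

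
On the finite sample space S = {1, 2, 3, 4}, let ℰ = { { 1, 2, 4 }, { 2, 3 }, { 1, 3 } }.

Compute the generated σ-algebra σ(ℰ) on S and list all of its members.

|σ(ℰ)| = 16.  σ(ℰ) = { ∅, { 1 }, { 2 }, { 3 }, { 4 }, { 1, 2 }, { 1, 3 }, { 1, 4 }, { 2, 3 }, { 2, 4 }, { 3, 4 }, { 1, 2, 3 }, { 1, 2, 4 }, { 1, 3, 4 }, { 2, 3, 4 }, S }

Trace:
Begin from { ∅, { 1, 3 }, { 2, 3 }, { 1, 2, 4 }, S } (that is, ℰ plus ∅ and S).
Pass 1 adds 4:
  { 3 }  = complement { 1, 2, 4 }
  { 1, 4 }  = complement { 2, 3 }
  { 2, 4 }  = complement { 1, 3 }
  { 1, 2, 3 }  = { 2, 3 } ∪ { 1, 3 }
  (now 9)
Pass 2. New:
  { 4 }  = complement { 1, 2, 3 }
  { 1, 3, 4 }  = { 3 } ∪ { 1, 4 }
  { 2, 3, 4 }  = { 3 } ∪ { 2, 4 }
  (now 12)
Pass 3: +3 →
  { 1 }  = complement { 2, 3, 4 }
  { 2 }  = complement { 1, 3, 4 }
  { 3, 4 }  = { 3 } ∪ { 4 }
  (now 15)
Pass 4 adds 1:
  { 1, 2 }  = complement { 3, 4 }
  (now 16)
After Pass 5 the family is unchanged; done.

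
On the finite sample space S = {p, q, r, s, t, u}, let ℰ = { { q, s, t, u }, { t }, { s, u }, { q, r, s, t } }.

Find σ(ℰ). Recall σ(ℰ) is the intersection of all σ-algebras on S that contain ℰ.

σ(ℰ) (64 sets): { ∅, { p }, { q }, { r }, { s }, { t }, { u }, { p, q }, { p, r }, { p, s }, { p, t }, { p, u }, { q, r }, { q, s }, { q, t }, { q, u }, { r, s }, { r, t }, { r, u }, { s, t }, { s, u }, { t, u }, { p, q, r }, { p, q, s }, { p, q, t }, { p, q, u }, { p, r, s }, { p, r, t }, { p, r, u }, { p, s, t }, { p, s, u }, { p, t, u }, { q, r, s }, { q, r, t }, { q, r, u }, { q, s, t }, { q, s, u }, { q, t, u }, { r, s, t }, { r, s, u }, { r, t, u }, { s, t, u }, { p, q, r, s }, { p, q, r, t }, { p, q, r, u }, { p, q, s, t }, { p, q, s, u }, { p, q, t, u }, { p, r, s, t }, { p, r, s, u }, { p, r, t, u }, { p, s, t, u }, { q, r, s, t }, { q, r, s, u }, { q, r, t, u }, { q, s, t, u }, { r, s, t, u }, { p, q, r, s, t }, { p, q, r, s, u }, { p, q, r, t, u }, { p, q, s, t, u }, { p, r, s, t, u }, { q, r, s, t, u }, S }

Derivation:
Seed the family with ℰ together with ∅ and S: { ∅, { t }, { s, u }, { q, r, s, t }, { q, s, t, u }, S }.
Round 1 (6 new):
  { p, r }  = { q, s, t, u }ᶜ
  { p, u }  = { q, r, s, t }ᶜ
  { s, t, u }  = { s, u } ∪ { t }
  { p, q, r, t }  = { s, u }ᶜ
  { p, q, r, s, u }  = { t }ᶜ
  { q, r, s, t, u }  = { q, s, t, u } ∪ { q, r, s, t }
  (now 12)
Round 2 (12 new):
  { p }  = { q, r, s, t, u }ᶜ
  { p, q, r }  = { s, t, u }ᶜ
  { p, r, t }  = { t } ∪ { p, r }
  { p, r, u }  = { p, u } ∪ { p, r }
  { p, s, u }  = { p, u } ∪ { s, u }
  { p, t, u }  = { p, u } ∪ { t }
  { p, r, s, u }  = { p, r } ∪ { s, u }
  { p, s, t, u }  = { p, u } ∪ { s, t, u }
  { p, q, r, s, t }  = { q, r, s, t } ∪ { p, r }
  { p, q, r, t, u }  = { p, u } ∪ { p, q, r, t }
  { p, q, s, t, u }  = { p, u } ∪ { q, s, t, u }
  { p, r, s, t, u }  = { p, r } ∪ { s, t, u }
  (now 24)
Round 3: 13 new —
  { q }  = { p, r, s, t, u }ᶜ
  { r }  = { p, q, s, t, u }ᶜ
  { s }  = { p, q, r, t, u }ᶜ
  { u }  = { p, q, r, s, t }ᶜ
  { p, t }  = { t } ∪ { p }
  { q, r }  = { p, s, t, u }ᶜ
  { q, t }  = { p, r, s, u }ᶜ
  { q, r, s }  = { p, t, u }ᶜ
  { q, r, t }  = { p, s, u }ᶜ
  { q, s, t }  = { p, r, u }ᶜ
  { q, s, u }  = { p, r, t }ᶜ
  { p, q, r, u }  = { p, r, u } ∪ { p, q, r }
  { p, r, t, u }  = { p, r, u } ∪ { p, r, t }
  (now 37)
Round 4 (24 new):
  { p, q }  = { p } ∪ { q }
  { p, s }  = { p } ∪ { s }
  { q, s }  = { p, r, t, u }ᶜ
  { q, u }  = { q } ∪ { u }
  { r, s }  = { r } ∪ { s }
  { r, t }  = { t } ∪ { r }
  { r, u }  = { u } ∪ { r }
  { s, t }  = { p, q, r, u }ᶜ
  { t, u }  = { u } ∪ { t }
  { p, q, t }  = { q, t } ∪ { p }
  { p, q, u }  = { p, u } ∪ { q }
  { p, r, s }  = { p, r } ∪ { s }
  { p, s, t }  = { p, t } ∪ { s }
  { q, r, u }  = { u } ∪ { q, r }
  { q, t, u }  = { q, t } ∪ { u }
  { r, s, u }  = { r } ∪ { s, u }
  { p, q, r, s }  = { p, q, r } ∪ { q, r, s }
  { p, q, s, t }  = { p } ∪ { q, s, t }
  { p, q, s, u }  = { q, s, u } ∪ { p }
  { p, q, t, u }  = { q, t } ∪ { p, u }
  { p, r, s, t }  = { p, r, t } ∪ { s }
  { q, r, s, u }  = { p, t }ᶜ
  { q, r, t, u }  = { u } ∪ { q, r, t }
  { r, s, t, u }  = { r } ∪ { s, t, u }
  (now 61)
Round 5. New:
  { p, q, s }  = { q } ∪ { p, s }
  { r, s, t }  = { p, q, u }ᶜ
  { r, t, u }  = { t, u } ∪ { r, t }
  (now 64)
Round 6: stable.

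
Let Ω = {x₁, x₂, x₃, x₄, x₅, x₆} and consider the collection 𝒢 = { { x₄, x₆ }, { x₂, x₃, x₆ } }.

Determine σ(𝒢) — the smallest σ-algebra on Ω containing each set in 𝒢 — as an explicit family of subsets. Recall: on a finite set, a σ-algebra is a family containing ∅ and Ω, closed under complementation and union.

σ(𝒢) = { {  }, { x₄ }, { x₆ }, { x₁, x₅ }, { x₂, x₃ }, { x₄, x₆ }, { x₁, x₄, x₅ }, { x₁, x₅, x₆ }, { x₂, x₃, x₄ }, { x₂, x₃, x₆ }, { x₁, x₂, x₃, x₅ }, { x₁, x₄, x₅, x₆ }, { x₂, x₃, x₄, x₆ }, { x₁, x₂, x₃, x₄, x₅ }, { x₁, x₂, x₃, x₅, x₆ }, Ω }

Check:
Seed the family with 𝒢 together with ∅ and Ω: { {  }, { x₄, x₆ }, { x₂, x₃, x₆ }, Ω }.
Round 1 adds 3:
  { x₁, x₄, x₅ }  = complement { x₂, x₃, x₆ }
  { x₁, x₂, x₃, x₅ }  = complement { x₄, x₆ }
  { x₂, x₃, x₄, x₆ }  = { x₄, x₆ } ∪ { x₂, x₃, x₆ }
Round 2: 4 new —
  { x₁, x₅ }  = complement { x₂, x₃, x₄, x₆ }
  { x₁, x₄, x₅, x₆ }  = { x₁, x₄, x₅ } ∪ { x₄, x₆ }
  { x₁, x₂, x₃, x₄, x₅ }  = { x₁, x₄, x₅ } ∪ { x₁, x₂, x₃, x₅ }
  { x₁, x₂, x₃, x₅, x₆ }  = { x₂, x₃, x₆ } ∪ { x₁, x₂, x₃, x₅ }
Round 3 adds 3:
  { x₄ }  = complement { x₁, x₂, x₃, x₅, x₆ }
  { x₆ }  = complement { x₁, x₂, x₃, x₄, x₅ }
  { x₂, x₃ }  = complement { x₁, x₄, x₅, x₆ }
Round 4. New:
  { x₁, x₅, x₆ }  = { x₁, x₅ } ∪ { x₆ }
  { x₂, x₃, x₄ }  = { x₂, x₃ } ∪ { x₄ }
Round 5: already closed under ᶜ and ∪.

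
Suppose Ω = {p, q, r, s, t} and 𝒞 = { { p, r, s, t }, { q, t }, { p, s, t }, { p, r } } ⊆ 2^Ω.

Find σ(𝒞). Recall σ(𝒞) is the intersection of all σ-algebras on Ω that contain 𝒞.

Initial family (6 sets): { {  }, { p, r }, { q, t }, { p, s, t }, { p, r, s, t }, Ω }.
Iteration 1: 6 new —
  { q }  = ᶜ of { p, r, s, t }
  { q, r }  = ᶜ of { p, s, t }
  { p, r, s }  = ᶜ of { q, t }
  { q, s, t }  = ᶜ of { p, r }
  { p, q, r, t }  = { q, t } ∪ { p, r }
  { p, q, s, t }  = { p, s, t } ∪ { q, t }
  (now 12)
Iteration 2: 6 new —
  { r }  = ᶜ of { p, q, s, t }
  { s }  = ᶜ of { p, q, r, t }
  { p, q, r }  = { q } ∪ { p, r }
  { q, r, t }  = { q, t } ∪ { q, r }
  { p, q, r, s }  = { q } ∪ { p, r, s }
  { q, r, s, t }  = { q, r } ∪ { q, s, t }
  (now 18)
Iteration 3: 7 new —
  { p }  = ᶜ of { q, r, s, t }
  { t }  = ᶜ of { p, q, r, s }
  { p, s }  = ᶜ of { q, r, t }
  { q, s }  = { s } ∪ { q }
  { r, s }  = { r } ∪ { s }
  { s, t }  = ᶜ of { p, q, r }
  { q, r, s }  = { q, r } ∪ { s }
  (now 25)
Iteration 4. New:
  { p, q }  = { q } ∪ { p }
  { p, t }  = ᶜ of { q, r, s }
  { r, t }  = { t } ∪ { r }
  { p, q, s }  = { q } ∪ { p, s }
  { p, q, t }  = ᶜ of { r, s }
  { p, r, t }  = ᶜ of { q, s }
  { r, s, t }  = { r, s } ∪ { t }
  (now 32)
Iteration 5 adds nothing — fixpoint reached.

Therefore σ(𝒞) = { {  }, { p }, { q }, { r }, { s }, { t }, { p, q }, { p, r }, { p, s }, { p, t }, { q, r }, { q, s }, { q, t }, { r, s }, { r, t }, { s, t }, { p, q, r }, { p, q, s }, { p, q, t }, { p, r, s }, { p, r, t }, { p, s, t }, { q, r, s }, { q, r, t }, { q, s, t }, { r, s, t }, { p, q, r, s }, { p, q, r, t }, { p, q, s, t }, { p, r, s, t }, { q, r, s, t }, Ω } (|σ(𝒞)| = 32).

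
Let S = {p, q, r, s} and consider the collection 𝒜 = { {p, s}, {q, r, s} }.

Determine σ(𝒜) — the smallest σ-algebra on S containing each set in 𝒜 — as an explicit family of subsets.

Initial family (4 sets): { ∅, {p, s}, {q, r, s}, S }.
Round 1 (2 new):
  {p}  = S∖{q, r, s}
  {q, r}  = S∖{p, s}
  — 6 sets.
Round 2 (1 new):
  {p, q, r}  = {q, r} ∪ {p}
  — 7 sets.
Round 3. New:
  {s}  = S∖{p, q, r}
  — 8 sets.
Round 4: closed — nothing new.

Therefore σ(𝒜) = { ∅, {p}, {s}, {p, s}, {q, r}, {p, q, r}, {q, r, s}, S } (|σ(𝒜)| = 8).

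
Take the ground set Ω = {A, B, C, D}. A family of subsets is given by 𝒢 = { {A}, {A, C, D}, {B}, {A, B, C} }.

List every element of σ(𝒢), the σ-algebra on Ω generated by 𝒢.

Begin from { {}, {A}, {B}, {A, B, C}, {A, C, D}, Ω } (that is, 𝒢 plus ∅ and Ω).
Iteration 1: +3 →
  {D}  = ᶜ of {A, B, C}
  {A, B}  = {B} ∪ {A}
  {B, C, D}  = ᶜ of {A}
  [9 total]
Iteration 2 adds 4:
  {A, D}  = {D} ∪ {A}
  {B, D}  = {B} ∪ {D}
  {C, D}  = ᶜ of {A, B}
  {A, B, D}  = {A, B} ∪ {D}
  [13 total]
Iteration 3 (3 new):
  {C}  = ᶜ of {A, B, D}
  {A, C}  = ᶜ of {B, D}
  {B, C}  = ᶜ of {A, D}
  [16 total]
After Iteration 4 the family is unchanged; done.

Therefore σ(𝒢) = { {}, {A}, {B}, {C}, {D}, {A, B}, {A, C}, {A, D}, {B, C}, {B, D}, {C, D}, {A, B, C}, {A, B, D}, {A, C, D}, {B, C, D}, Ω } (|σ(𝒢)| = 16).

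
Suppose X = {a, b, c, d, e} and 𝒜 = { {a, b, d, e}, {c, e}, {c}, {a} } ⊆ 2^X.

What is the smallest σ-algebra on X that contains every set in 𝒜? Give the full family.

|σ(𝒜)| = 16.  σ(𝒜) = { {}, {a}, {c}, {e}, {a, c}, {a, e}, {b, d}, {c, e}, {a, b, d}, {a, c, e}, {b, c, d}, {b, d, e}, {a, b, c, d}, {a, b, d, e}, {b, c, d, e}, X }

Derivation:
Take S₀ = 𝒜 ∪ {∅, X} = { {}, {a}, {c}, {c, e}, {a, b, d, e}, X }.
Pass 1. New:
  {a, c}  = {c} ∪ {a}
  {a, b, d}  = {c, e}ᶜ
  {a, c, e}  = {c, e} ∪ {a}
  {b, c, d, e}  = {a}ᶜ
Pass 2: +3 →
  {b, d}  = {a, c, e}ᶜ
  {b, d, e}  = {a, c}ᶜ
  {a, b, c, d}  = {a, b, d} ∪ {c}
Pass 3: +2 →
  {e}  = {a, b, c, d}ᶜ
  {b, c, d}  = {c} ∪ {b, d}
Pass 4: 1 new —
  {a, e}  = {b, c, d}ᶜ
After Pass 5 the family is unchanged; done.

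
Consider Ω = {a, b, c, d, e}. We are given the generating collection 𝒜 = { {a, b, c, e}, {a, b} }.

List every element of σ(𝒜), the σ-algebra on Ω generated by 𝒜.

Answer: σ(𝒜) = { {}, {d}, {a, b}, {c, e}, {a, b, d}, {c, d, e}, {a, b, c, e}, Ω }

Working:
Start: 𝒜 ∪ {∅, Ω} = { {}, {a, b}, {a, b, c, e}, Ω }.
Pass 1. New:
  {d}  = complement {a, b, c, e}
  {c, d, e}  = complement {a, b}
  |family| = 6
Pass 2 adds 1:
  {a, b, d}  = {a, b} ∪ {d}
  |family| = 7
Pass 3. New:
  {c, e}  = complement {a, b, d}
  |family| = 8
Pass 4: no new sets; the family is a σ-algebra.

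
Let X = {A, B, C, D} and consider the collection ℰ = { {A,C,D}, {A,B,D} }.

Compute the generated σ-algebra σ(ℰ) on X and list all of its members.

Start: ℰ ∪ {∅, X} = { {}, {A,B,D}, {A,C,D}, X }.
Step 1. New:
  {B}  = complement {A,C,D}
  {C}  = complement {A,B,D}
  — 6 sets.
Step 2: 1 new —
  {B,C}  = {C} ∪ {B}
  — 7 sets.
Step 3 (1 new):
  {A,D}  = complement {B,C}
  — 8 sets.
Step 4: already closed under ᶜ and ∪.

σ(ℰ) = { {}, {B}, {C}, {A,D}, {B,C}, {A,B,D}, {A,C,D}, X }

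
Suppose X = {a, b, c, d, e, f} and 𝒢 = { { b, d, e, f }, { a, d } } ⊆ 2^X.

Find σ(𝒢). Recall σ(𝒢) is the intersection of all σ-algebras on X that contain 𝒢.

σ(𝒢) (16 sets): { {  }, { a }, { c }, { d }, { a, c }, { a, d }, { c, d }, { a, c, d }, { b, e, f }, { a, b, e, f }, { b, c, e, f }, { b, d, e, f }, { a, b, c, e, f }, { a, b, d, e, f }, { b, c, d, e, f }, X }

Derivation:
Seed the family with 𝒢 together with ∅ and X: { {  }, { a, d }, { b, d, e, f }, X }.
Iteration 1: 3 new —
  { a, c }  = X∖{ b, d, e, f }
  { b, c, e, f }  = X∖{ a, d }
  { a, b, d, e, f }  = { b, d, e, f } ∪ { a, d }
  — 7 sets.
Iteration 2 (4 new):
  { c }  = X∖{ a, b, d, e, f }
  { a, c, d }  = { a, d } ∪ { a, c }
  { a, b, c, e, f }  = { a, c } ∪ { b, c, e, f }
  { b, c, d, e, f }  = { b, d, e, f } ∪ { b, c, e, f }
  — 11 sets.
Iteration 3: 3 new —
  { a }  = X∖{ b, c, d, e, f }
  { d }  = X∖{ a, b, c, e, f }
  { b, e, f }  = X∖{ a, c, d }
  — 14 sets.
Iteration 4: +2 →
  { c, d }  = { c } ∪ { d }
  { a, b, e, f }  = { a } ∪ { b, e, f }
  — 16 sets.
Iteration 5: no new sets; the family is a σ-algebra.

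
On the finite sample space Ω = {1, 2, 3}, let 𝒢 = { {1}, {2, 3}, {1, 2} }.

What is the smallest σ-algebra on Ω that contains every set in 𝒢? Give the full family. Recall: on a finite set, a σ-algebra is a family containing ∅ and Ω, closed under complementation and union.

Take S₀ = 𝒢 ∪ {∅, Ω} = { ∅, {1}, {1, 2}, {2, 3}, Ω }.
Iteration 1 (1 new):
  {3}  = {1, 2}ᶜ
  — 6 sets.
Iteration 2: +1 →
  {1, 3}  = {3} ∪ {1}
  — 7 sets.
Iteration 3: +1 →
  {2}  = {1, 3}ᶜ
  — 8 sets.
Iteration 4: closed — nothing new.

|σ(𝒢)| = 8.  σ(𝒢) = { ∅, {1}, {2}, {3}, {1, 2}, {1, 3}, {2, 3}, Ω }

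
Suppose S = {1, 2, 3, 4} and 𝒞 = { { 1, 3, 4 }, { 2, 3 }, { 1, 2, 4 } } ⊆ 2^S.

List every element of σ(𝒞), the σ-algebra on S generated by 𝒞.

Initial family (5 sets): { ∅, { 2, 3 }, { 1, 2, 4 }, { 1, 3, 4 }, S }.
Step 1. New:
  { 2 }  = S∖{ 1, 3, 4 }
  { 3 }  = S∖{ 1, 2, 4 }
  { 1, 4 }  = S∖{ 2, 3 }
  — 8 sets.
Step 2 adds nothing — fixpoint reached.

σ(𝒞) = { ∅, { 2 }, { 3 }, { 1, 4 }, { 2, 3 }, { 1, 2, 4 }, { 1, 3, 4 }, S }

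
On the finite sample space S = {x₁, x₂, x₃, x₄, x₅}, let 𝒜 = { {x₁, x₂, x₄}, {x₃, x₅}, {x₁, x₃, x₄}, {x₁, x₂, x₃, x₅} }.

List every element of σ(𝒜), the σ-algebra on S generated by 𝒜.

σ(𝒜) (32 sets): { {}, {x₁}, {x₂}, {x₃}, {x₄}, {x₅}, {x₁, x₂}, {x₁, x₃}, {x₁, x₄}, {x₁, x₅}, {x₂, x₃}, {x₂, x₄}, {x₂, x₅}, {x₃, x₄}, {x₃, x₅}, {x₄, x₅}, {x₁, x₂, x₃}, {x₁, x₂, x₄}, {x₁, x₂, x₅}, {x₁, x₃, x₄}, {x₁, x₃, x₅}, {x₁, x₄, x₅}, {x₂, x₃, x₄}, {x₂, x₃, x₅}, {x₂, x₄, x₅}, {x₃, x₄, x₅}, {x₁, x₂, x₃, x₄}, {x₁, x₂, x₃, x₅}, {x₁, x₂, x₄, x₅}, {x₁, x₃, x₄, x₅}, {x₂, x₃, x₄, x₅}, S }

Derivation:
Begin from { {}, {x₃, x₅}, {x₁, x₂, x₄}, {x₁, x₃, x₄}, {x₁, x₂, x₃, x₅}, S } (that is, 𝒜 plus ∅ and S).
Pass 1 adds 4:
  {x₄}  = S∖{x₁, x₂, x₃, x₅}
  {x₂, x₅}  = S∖{x₁, x₃, x₄}
  {x₁, x₂, x₃, x₄}  = {x₁, x₃, x₄} ∪ {x₁, x₂, x₄}
  {x₁, x₃, x₄, x₅}  = {x₁, x₃, x₄} ∪ {x₃, x₅}
  |family| = 10
Pass 2 (6 new):
  {x₂}  = S∖{x₁, x₃, x₄, x₅}
  {x₅}  = S∖{x₁, x₂, x₃, x₄}
  {x₂, x₃, x₅}  = {x₂, x₅} ∪ {x₃, x₅}
  {x₂, x₄, x₅}  = {x₂, x₅} ∪ {x₄}
  {x₃, x₄, x₅}  = {x₄} ∪ {x₃, x₅}
  {x₁, x₂, x₄, x₅}  = {x₂, x₅} ∪ {x₁, x₂, x₄}
  |family| = 16
Pass 3 adds 7:
  {x₃}  = S∖{x₁, x₂, x₄, x₅}
  {x₁, x₂}  = S∖{x₃, x₄, x₅}
  {x₁, x₃}  = S∖{x₂, x₄, x₅}
  {x₁, x₄}  = S∖{x₂, x₃, x₅}
  {x₂, x₄}  = {x₄} ∪ {x₂}
  {x₄, x₅}  = {x₄} ∪ {x₅}
  {x₂, x₃, x₄, x₅}  = {x₂, x₅} ∪ {x₃, x₄, x₅}
  |family| = 23
Pass 4. New:
  {x₁}  = S∖{x₂, x₃, x₄, x₅}
  {x₂, x₃}  = {x₂} ∪ {x₃}
  {x₃, x₄}  = {x₃} ∪ {x₄}
  {x₁, x₂, x₃}  = S∖{x₄, x₅}
  {x₁, x₂, x₅}  = {x₂, x₅} ∪ {x₁, x₂}
  {x₁, x₃, x₅}  = S∖{x₂, x₄}
  {x₁, x₄, x₅}  = {x₅} ∪ {x₁, x₄}
  {x₂, x₃, x₄}  = {x₃} ∪ {x₂, x₄}
  |family| = 31
Pass 5 (1 new):
  {x₁, x₅}  = S∖{x₂, x₃, x₄}
  |family| = 32
After Pass 6 the family is unchanged; done.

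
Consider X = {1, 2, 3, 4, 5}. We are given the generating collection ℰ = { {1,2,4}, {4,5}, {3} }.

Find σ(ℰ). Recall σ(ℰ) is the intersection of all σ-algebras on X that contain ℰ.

Begin from { {}, {3}, {4,5}, {1,2,4}, X } (that is, ℰ plus ∅ and X).
Round 1. New:
  {3,5}  = ᶜ of {1,2,4}
  {1,2,3}  = ᶜ of {4,5}
  {3,4,5}  = {4,5} ∪ {3}
  {1,2,3,4}  = {3} ∪ {1,2,4}
  {1,2,4,5}  = ᶜ of {3}
Round 2 adds 3:
  {5}  = ᶜ of {1,2,3,4}
  {1,2}  = ᶜ of {3,4,5}
  {1,2,3,5}  = {1,2,3} ∪ {3,5}
Round 3 adds 2:
  {4}  = ᶜ of {1,2,3,5}
  {1,2,5}  = {1,2} ∪ {5}
Round 4 (1 new):
  {3,4}  = ᶜ of {1,2,5}
Round 5: closed — nothing new.

Hence σ(ℰ) has 16 members: { {}, {3}, {4}, {5}, {1,2}, {3,4}, {3,5}, {4,5}, {1,2,3}, {1,2,4}, {1,2,5}, {3,4,5}, {1,2,3,4}, {1,2,3,5}, {1,2,4,5}, X }.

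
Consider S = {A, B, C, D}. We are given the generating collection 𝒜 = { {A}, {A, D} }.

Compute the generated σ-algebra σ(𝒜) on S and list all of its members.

Start: 𝒜 ∪ {∅, S} = { {}, {A}, {A, D}, S }.
Round 1. New:
  {B, C}  = {A, D}ᶜ
  {B, C, D}  = {A}ᶜ
  [6 total]
Round 2 adds 1:
  {A, B, C}  = {B, C} ∪ {A}
  [7 total]
Round 3: 1 new —
  {D}  = {A, B, C}ᶜ
  [8 total]
Round 4: closed — nothing new.

|σ(𝒜)| = 8.  σ(𝒜) = { {}, {A}, {D}, {A, D}, {B, C}, {A, B, C}, {B, C, D}, S }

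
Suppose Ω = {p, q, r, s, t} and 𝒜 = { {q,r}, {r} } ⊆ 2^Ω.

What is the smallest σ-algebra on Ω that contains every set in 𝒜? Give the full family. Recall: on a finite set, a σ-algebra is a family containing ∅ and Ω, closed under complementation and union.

Answer: σ(𝒜) = { {}, {q}, {r}, {q,r}, {p,s,t}, {p,q,s,t}, {p,r,s,t}, Ω }

Derivation:
Seed the family with 𝒜 together with ∅ and Ω: { {}, {r}, {q,r}, Ω }.
Round 1 adds 2:
  {p,s,t}  = ᶜ of {q,r}
  {p,q,s,t}  = ᶜ of {r}
Round 2. New:
  {p,r,s,t}  = {p,s,t} ∪ {r}
Round 3 (1 new):
  {q}  = ᶜ of {p,r,s,t}
Round 4: already closed under ᶜ and ∪.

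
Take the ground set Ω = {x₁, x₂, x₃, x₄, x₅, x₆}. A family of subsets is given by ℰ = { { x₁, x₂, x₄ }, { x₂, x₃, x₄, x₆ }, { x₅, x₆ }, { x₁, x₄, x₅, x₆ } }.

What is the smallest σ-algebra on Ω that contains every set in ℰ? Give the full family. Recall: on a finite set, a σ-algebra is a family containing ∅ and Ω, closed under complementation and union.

Begin from { {  }, { x₅, x₆ }, { x₁, x₂, x₄ }, { x₁, x₄, x₅, x₆ }, { x₂, x₃, x₄, x₆ }, Ω } (that is, ℰ plus ∅ and Ω).
Pass 1 adds 7:
  { x₁, x₅ }  = { x₂, x₃, x₄, x₆ }ᶜ
  { x₂, x₃ }  = { x₁, x₄, x₅, x₆ }ᶜ
  { x₃, x₅, x₆ }  = { x₁, x₂, x₄ }ᶜ
  { x₁, x₂, x₃, x₄ }  = { x₅, x₆ }ᶜ
  { x₁, x₂, x₃, x₄, x₆ }  = { x₂, x₃, x₄, x₆ } ∪ { x₁, x₂, x₄ }
  { x₁, x₂, x₄, x₅, x₆ }  = { x₅, x₆ } ∪ { x₁, x₂, x₄ }
  { x₂, x₃, x₄, x₅, x₆ }  = { x₅, x₆ } ∪ { x₂, x₃, x₄, x₆ }
Pass 2 (10 new):
  { x₁ }  = { x₂, x₃, x₄, x₅, x₆ }ᶜ
  { x₃ }  = { x₁, x₂, x₄, x₅, x₆ }ᶜ
  { x₅ }  = { x₁, x₂, x₃, x₄, x₆ }ᶜ
  { x₁, x₅, x₆ }  = { x₅, x₆ } ∪ { x₁, x₅ }
  { x₁, x₂, x₃, x₅ }  = { x₂, x₃ } ∪ { x₁, x₅ }
  { x₁, x₂, x₄, x₅ }  = { x₁, x₂, x₄ } ∪ { x₁, x₅ }
  { x₁, x₃, x₅, x₆ }  = { x₃, x₅, x₆ } ∪ { x₁, x₅ }
  { x₂, x₃, x₅, x₆ }  = { x₅, x₆ } ∪ { x₂, x₃ }
  { x₁, x₂, x₃, x₄, x₅ }  = { x₁, x₅ } ∪ { x₁, x₂, x₃, x₄ }
  { x₁, x₃, x₄, x₅, x₆ }  = { x₁, x₄, x₅, x₆ } ∪ { x₃, x₅, x₆ }
Pass 3 adds 13:
  { x₂ }  = { x₁, x₃, x₄, x₅, x₆ }ᶜ
  { x₆ }  = { x₁, x₂, x₃, x₄, x₅ }ᶜ
  { x₁, x₃ }  = { x₃ } ∪ { x₁ }
  { x₁, x₄ }  = { x₂, x₃, x₅, x₆ }ᶜ
  { x₂, x₄ }  = { x₁, x₃, x₅, x₆ }ᶜ
  { x₃, x₅ }  = { x₅ } ∪ { x₃ }
  { x₃, x₆ }  = { x₁, x₂, x₄, x₅ }ᶜ
  { x₄, x₆ }  = { x₁, x₂, x₃, x₅ }ᶜ
  { x₁, x₂, x₃ }  = { x₂, x₃ } ∪ { x₁ }
  { x₁, x₃, x₅ }  = { x₁, x₅ } ∪ { x₃ }
  { x₂, x₃, x₄ }  = { x₁, x₅, x₆ }ᶜ
  { x₂, x₃, x₅ }  = { x₅ } ∪ { x₂, x₃ }
  { x₁, x₂, x₃, x₅, x₆ }  = { x₅, x₆ } ∪ { x₁, x₂, x₃, x₅ }
Pass 4 (24 new):
  { x₄ }  = { x₁, x₂, x₃, x₅, x₆ }ᶜ
  { x₁, x₂ }  = { x₂ } ∪ { x₁ }
  { x₁, x₆ }  = { x₆ } ∪ { x₁ }
  { x₂, x₅ }  = { x₂ } ∪ { x₅ }
  { x₂, x₆ }  = { x₂ } ∪ { x₆ }
  { x₁, x₂, x₅ }  = { x₂ } ∪ { x₁, x₅ }
  { x₁, x₃, x₄ }  = { x₃ } ∪ { x₁, x₄ }
  { x₁, x₃, x₆ }  = { x₆ } ∪ { x₁, x₃ }
  { x₁, x₄, x₅ }  = { x₅ } ∪ { x₁, x₄ }
  { x₁, x₄, x₆ }  = { x₂, x₃, x₅ }ᶜ
  { x₂, x₃, x₆ }  = { x₂ } ∪ { x₃, x₆ }
  { x₂, x₄, x₅ }  = { x₅ } ∪ { x₂, x₄ }
  { x₂, x₄, x₆ }  = { x₁, x₃, x₅ }ᶜ
  { x₂, x₅, x₆ }  = { x₅, x₆ } ∪ { x₂ }
  { x₃, x₄, x₆ }  = { x₃ } ∪ { x₄, x₆ }
  { x₄, x₅, x₆ }  = { x₁, x₂, x₃ }ᶜ
  { x₁, x₂, x₃, x₆ }  = { x₁, x₂, x₃ } ∪ { x₆ }
  { x₁, x₂, x₄, x₆ }  = { x₃, x₅ }ᶜ
  { x₁, x₂, x₅, x₆ }  = { x₂ } ∪ { x₁, x₅, x₆ }
  { x₁, x₃, x₄, x₅ }  = { x₁, x₃, x₅ } ∪ { x₁, x₄ }
  { x₁, x₃, x₄, x₆ }  = { x₁, x₄ } ∪ { x₃, x₆ }
  { x₂, x₃, x₄, x₅ }  = { x₂, x₃, x₄ } ∪ { x₅ }
  { x₂, x₄, x₅, x₆ }  = { x₁, x₃ }ᶜ
  { x₃, x₄, x₅, x₆ }  = { x₃, x₅, x₆ } ∪ { x₄, x₆ }
Pass 5: 4 new —
  { x₃, x₄ }  = { x₁, x₂, x₅, x₆ }ᶜ
  { x₄, x₅ }  = { x₁, x₂, x₃, x₆ }ᶜ
  { x₁, x₂, x₆ }  = { x₁, x₆ } ∪ { x₂ }
  { x₃, x₄, x₅ }  = { x₃, x₅ } ∪ { x₄ }
Pass 6: closed — nothing new.

|σ(ℰ)| = 64.  σ(ℰ) = { {  }, { x₁ }, { x₂ }, { x₃ }, { x₄ }, { x₅ }, { x₆ }, { x₁, x₂ }, { x₁, x₃ }, { x₁, x₄ }, { x₁, x₅ }, { x₁, x₆ }, { x₂, x₃ }, { x₂, x₄ }, { x₂, x₅ }, { x₂, x₆ }, { x₃, x₄ }, { x₃, x₅ }, { x₃, x₆ }, { x₄, x₅ }, { x₄, x₆ }, { x₅, x₆ }, { x₁, x₂, x₃ }, { x₁, x₂, x₄ }, { x₁, x₂, x₅ }, { x₁, x₂, x₆ }, { x₁, x₃, x₄ }, { x₁, x₃, x₅ }, { x₁, x₃, x₆ }, { x₁, x₄, x₅ }, { x₁, x₄, x₆ }, { x₁, x₅, x₆ }, { x₂, x₃, x₄ }, { x₂, x₃, x₅ }, { x₂, x₃, x₆ }, { x₂, x₄, x₅ }, { x₂, x₄, x₆ }, { x₂, x₅, x₆ }, { x₃, x₄, x₅ }, { x₃, x₄, x₆ }, { x₃, x₅, x₆ }, { x₄, x₅, x₆ }, { x₁, x₂, x₃, x₄ }, { x₁, x₂, x₃, x₅ }, { x₁, x₂, x₃, x₆ }, { x₁, x₂, x₄, x₅ }, { x₁, x₂, x₄, x₆ }, { x₁, x₂, x₅, x₆ }, { x₁, x₃, x₄, x₅ }, { x₁, x₃, x₄, x₆ }, { x₁, x₃, x₅, x₆ }, { x₁, x₄, x₅, x₆ }, { x₂, x₃, x₄, x₅ }, { x₂, x₃, x₄, x₆ }, { x₂, x₃, x₅, x₆ }, { x₂, x₄, x₅, x₆ }, { x₃, x₄, x₅, x₆ }, { x₁, x₂, x₃, x₄, x₅ }, { x₁, x₂, x₃, x₄, x₆ }, { x₁, x₂, x₃, x₅, x₆ }, { x₁, x₂, x₄, x₅, x₆ }, { x₁, x₃, x₄, x₅, x₆ }, { x₂, x₃, x₄, x₅, x₆ }, Ω }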